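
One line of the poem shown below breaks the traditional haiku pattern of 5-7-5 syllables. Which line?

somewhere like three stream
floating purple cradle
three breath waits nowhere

The second line

Line 1: "somewhere like three stream": 2+1+1+1 = 5 ✓
Line 2: "floating purple cradle": 2+2+2 = 6 (expected 7)
Line 3: "three breath waits nowhere": 1+1+1+2 = 5 ✓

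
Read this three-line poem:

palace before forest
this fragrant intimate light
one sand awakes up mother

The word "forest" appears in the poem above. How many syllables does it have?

2

"forest" has 2 syllables.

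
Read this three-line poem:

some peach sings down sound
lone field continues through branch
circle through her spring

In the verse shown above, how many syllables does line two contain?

Line two: "lone field continues through branch": 1+1+3+1+1 = 7

7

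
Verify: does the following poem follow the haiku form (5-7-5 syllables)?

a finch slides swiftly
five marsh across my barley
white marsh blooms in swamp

Line 1: a (1), finch (1), slides (1), swiftly (2) → 5 ✓
Line 2: five (1), marsh (1), across (2), my (1), barley (2) → 7 ✓
Line 3: white (1), marsh (1), blooms (1), in (1), swamp (1) → 5 ✓

Yes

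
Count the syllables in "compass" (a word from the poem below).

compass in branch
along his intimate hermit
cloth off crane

"compass" has 2 syllables.

2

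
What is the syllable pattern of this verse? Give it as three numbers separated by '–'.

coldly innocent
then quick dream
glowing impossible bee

5–3–7

Line 1: "coldly innocent": 2+3 = 5
Line 2: "then quick dream": 1+1+1 = 3
Line 3: "glowing impossible bee": 2+4+1 = 7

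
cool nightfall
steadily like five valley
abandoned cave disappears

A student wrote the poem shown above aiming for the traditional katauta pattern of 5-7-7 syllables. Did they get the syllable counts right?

Line 1: "cool nightfall": 1+2 = 3 (expected 5)
Line 2: "steadily like five valley": 3+1+1+2 = 7 ✓
Line 3: "abandoned cave disappears": 3+1+3 = 7 ✓

No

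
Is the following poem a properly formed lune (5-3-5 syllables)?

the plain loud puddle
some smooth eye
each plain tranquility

No

Line 1: the (1), plain (1), loud (1), puddle (2) → 5 ✓
Line 2: some (1), smooth (1), eye (1) → 3 ✓
Line 3: each (1), plain (1), tranquility (4) → 6 (expected 5)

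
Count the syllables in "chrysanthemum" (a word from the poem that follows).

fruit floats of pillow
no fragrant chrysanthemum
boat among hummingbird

4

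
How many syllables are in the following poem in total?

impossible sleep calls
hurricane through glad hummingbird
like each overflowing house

21

Line 1: impossible (4), sleep (1), calls (1) → 6
Line 2: hurricane (3), through (1), glad (1), hummingbird (3) → 8
Line 3: like (1), each (1), overflowing (4), house (1) → 7
Total: 6 + 8 + 7 = 21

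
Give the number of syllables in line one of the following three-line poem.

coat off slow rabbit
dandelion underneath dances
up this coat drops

Line one: coat (1), off (1), slow (1), rabbit (2) → 5

5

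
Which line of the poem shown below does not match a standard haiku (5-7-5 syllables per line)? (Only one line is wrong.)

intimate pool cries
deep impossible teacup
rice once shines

Line 1: intimate (3), pool (1), cries (1) → 5 ✓
Line 2: deep (1), impossible (4), teacup (2) → 7 ✓
Line 3: rice (1), once (1), shines (1) → 3 (expected 5)

The third line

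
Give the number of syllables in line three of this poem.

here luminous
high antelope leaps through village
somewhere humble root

5

Line three: "somewhere humble root": 2+2+1 = 5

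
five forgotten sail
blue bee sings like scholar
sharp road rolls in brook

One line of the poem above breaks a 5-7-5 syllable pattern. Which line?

The second line

Line 1: five (1), forgotten (3), sail (1) → 5 ✓
Line 2: blue (1), bee (1), sings (1), like (1), scholar (2) → 6 (expected 7)
Line 3: sharp (1), road (1), rolls (1), in (1), brook (1) → 5 ✓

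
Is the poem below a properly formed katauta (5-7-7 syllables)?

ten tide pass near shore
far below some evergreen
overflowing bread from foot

Yes

Line 1: ten(1) + tide(1) + pass(1) + near(1) + shore(1) = 5 ✓
Line 2: far(1) + below(2) + some(1) + evergreen(3) = 7 ✓
Line 3: overflowing(4) + bread(1) + from(1) + foot(1) = 7 ✓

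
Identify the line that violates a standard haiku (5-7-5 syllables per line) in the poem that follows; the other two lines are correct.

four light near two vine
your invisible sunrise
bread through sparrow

Line 1: "four light near two vine": 1+1+1+1+1 = 5 ✓
Line 2: "your invisible sunrise": 1+4+2 = 7 ✓
Line 3: "bread through sparrow": 1+1+2 = 4 (expected 5)

Line 3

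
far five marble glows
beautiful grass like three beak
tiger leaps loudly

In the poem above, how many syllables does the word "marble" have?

2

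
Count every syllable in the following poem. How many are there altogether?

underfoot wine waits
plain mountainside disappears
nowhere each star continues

19

Line 1: underfoot (3), wine (1), waits (1) → 5
Line 2: plain (1), mountainside (3), disappears (3) → 7
Line 3: nowhere (2), each (1), star (1), continues (3) → 7
Total: 5 + 7 + 7 = 19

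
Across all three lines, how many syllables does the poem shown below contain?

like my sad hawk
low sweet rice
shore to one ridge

11

Line 1: like (1), my (1), sad (1), hawk (1) → 4
Line 2: low (1), sweet (1), rice (1) → 3
Line 3: shore (1), to (1), one (1), ridge (1) → 4
Total: 4 + 3 + 4 = 11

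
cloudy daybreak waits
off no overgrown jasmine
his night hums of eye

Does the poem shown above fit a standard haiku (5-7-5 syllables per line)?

Yes

Line 1: cloudy(2) + daybreak(2) + waits(1) = 5 ✓
Line 2: off(1) + no(1) + overgrown(3) + jasmine(2) = 7 ✓
Line 3: his(1) + night(1) + hums(1) + of(1) + eye(1) = 5 ✓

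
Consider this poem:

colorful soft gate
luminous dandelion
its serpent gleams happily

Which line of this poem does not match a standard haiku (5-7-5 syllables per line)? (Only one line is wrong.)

Line 1: colorful (3), soft (1), gate (1) → 5 ✓
Line 2: luminous (3), dandelion (4) → 7 ✓
Line 3: its (1), serpent (2), gleams (1), happily (3) → 7 (expected 5)

Line 3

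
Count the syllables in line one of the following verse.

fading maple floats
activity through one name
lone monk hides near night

Line one: "fading maple floats": 2+2+1 = 5

5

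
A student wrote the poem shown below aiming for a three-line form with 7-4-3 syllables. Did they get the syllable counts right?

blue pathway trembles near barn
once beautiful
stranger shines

Line 1: "blue pathway trembles near barn": 1+2+2+1+1 = 7 ✓
Line 2: "once beautiful": 1+3 = 4 ✓
Line 3: "stranger shines": 2+1 = 3 ✓

Yes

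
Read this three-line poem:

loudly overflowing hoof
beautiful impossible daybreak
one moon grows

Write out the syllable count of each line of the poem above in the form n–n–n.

7–9–3

Line 1: loudly(2) + overflowing(4) + hoof(1) = 7
Line 2: beautiful(3) + impossible(4) + daybreak(2) = 9
Line 3: one(1) + moon(1) + grows(1) = 3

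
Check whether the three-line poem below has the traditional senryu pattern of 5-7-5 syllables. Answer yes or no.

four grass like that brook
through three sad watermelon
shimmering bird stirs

Line 1: "four grass like that brook": 1+1+1+1+1 = 5 ✓
Line 2: "through three sad watermelon": 1+1+1+4 = 7 ✓
Line 3: "shimmering bird stirs": 3+1+1 = 5 ✓

Yes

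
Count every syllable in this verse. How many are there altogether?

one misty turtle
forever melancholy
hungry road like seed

17

Line 1: one (1), misty (2), turtle (2) → 5
Line 2: forever (3), melancholy (4) → 7
Line 3: hungry (2), road (1), like (1), seed (1) → 5
Total: 5 + 7 + 5 = 17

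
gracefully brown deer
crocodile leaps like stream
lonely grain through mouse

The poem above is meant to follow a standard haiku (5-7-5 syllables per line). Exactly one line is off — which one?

Line 1: gracefully(3) + brown(1) + deer(1) = 5 ✓
Line 2: crocodile(3) + leaps(1) + like(1) + stream(1) = 6 (expected 7)
Line 3: lonely(2) + grain(1) + through(1) + mouse(1) = 5 ✓

The second line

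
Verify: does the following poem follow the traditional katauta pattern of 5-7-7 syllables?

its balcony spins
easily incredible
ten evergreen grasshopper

Line 1: its(1) + balcony(3) + spins(1) = 5 ✓
Line 2: easily(3) + incredible(4) = 7 ✓
Line 3: ten(1) + evergreen(3) + grasshopper(3) = 7 ✓

Yes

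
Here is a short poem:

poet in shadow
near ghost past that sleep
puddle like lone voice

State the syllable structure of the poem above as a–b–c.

Line 1: "poet in shadow": 2+1+2 = 5
Line 2: "near ghost past that sleep": 1+1+1+1+1 = 5
Line 3: "puddle like lone voice": 2+1+1+1 = 5

5–5–5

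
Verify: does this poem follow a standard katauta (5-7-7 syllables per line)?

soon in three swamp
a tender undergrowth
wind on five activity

Line 1: soon (1), in (1), three (1), swamp (1) → 4 (expected 5)
Line 2: a (1), tender (2), undergrowth (3) → 6 (expected 7)
Line 3: wind (1), on (1), five (1), activity (4) → 7 ✓

No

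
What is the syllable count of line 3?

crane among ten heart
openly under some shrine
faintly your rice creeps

5

Line 3: faintly(2) + your(1) + rice(1) + creeps(1) = 5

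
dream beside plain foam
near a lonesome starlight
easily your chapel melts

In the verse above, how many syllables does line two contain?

6

Line two: near(1) + a(1) + lonesome(2) + starlight(2) = 6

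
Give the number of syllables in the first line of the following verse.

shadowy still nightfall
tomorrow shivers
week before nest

6

The first line: "shadowy still nightfall": 3+1+2 = 6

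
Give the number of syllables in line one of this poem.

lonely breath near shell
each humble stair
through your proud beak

Line one: "lonely breath near shell": 2+1+1+1 = 5

5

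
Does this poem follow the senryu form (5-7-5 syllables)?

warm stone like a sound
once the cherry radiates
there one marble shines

Line 1: warm(1) + stone(1) + like(1) + a(1) + sound(1) = 5 ✓
Line 2: once(1) + the(1) + cherry(2) + radiates(3) = 7 ✓
Line 3: there(1) + one(1) + marble(2) + shines(1) = 5 ✓

Yes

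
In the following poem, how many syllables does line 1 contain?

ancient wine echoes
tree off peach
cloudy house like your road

5

Line 1: ancient (2), wine (1), echoes (2) → 5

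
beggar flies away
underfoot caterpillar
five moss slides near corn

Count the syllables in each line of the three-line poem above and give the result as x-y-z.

5-7-5

Line 1: "beggar flies away": 2+1+2 = 5
Line 2: "underfoot caterpillar": 3+4 = 7
Line 3: "five moss slides near corn": 1+1+1+1+1 = 5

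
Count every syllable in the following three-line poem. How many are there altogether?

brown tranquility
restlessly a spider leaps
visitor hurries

17

Line 1: brown(1) + tranquility(4) = 5
Line 2: restlessly(3) + a(1) + spider(2) + leaps(1) = 7
Line 3: visitor(3) + hurries(2) = 5
Total: 5 + 7 + 5 = 17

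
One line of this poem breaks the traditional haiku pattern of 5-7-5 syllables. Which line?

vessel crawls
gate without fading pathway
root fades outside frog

Line 1: vessel (2), crawls (1) → 3 (expected 5)
Line 2: gate (1), without (2), fading (2), pathway (2) → 7 ✓
Line 3: root (1), fades (1), outside (2), frog (1) → 5 ✓

Line 1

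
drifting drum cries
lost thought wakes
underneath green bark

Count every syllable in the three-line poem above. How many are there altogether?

Line 1: "drifting drum cries": 2+1+1 = 4
Line 2: "lost thought wakes": 1+1+1 = 3
Line 3: "underneath green bark": 3+1+1 = 5
Total: 4 + 3 + 5 = 12

12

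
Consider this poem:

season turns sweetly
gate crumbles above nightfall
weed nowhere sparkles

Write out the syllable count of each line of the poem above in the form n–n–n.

5–7–5

Line 1: season (2), turns (1), sweetly (2) → 5
Line 2: gate (1), crumbles (2), above (2), nightfall (2) → 7
Line 3: weed (1), nowhere (2), sparkles (2) → 5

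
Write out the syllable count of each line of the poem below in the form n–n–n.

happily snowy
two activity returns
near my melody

5–7–5

Line 1: happily(3) + snowy(2) = 5
Line 2: two(1) + activity(4) + returns(2) = 7
Line 3: near(1) + my(1) + melody(3) = 5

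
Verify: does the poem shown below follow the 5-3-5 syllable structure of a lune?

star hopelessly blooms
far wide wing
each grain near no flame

Yes

Line 1: star (1), hopelessly (3), blooms (1) → 5 ✓
Line 2: far (1), wide (1), wing (1) → 3 ✓
Line 3: each (1), grain (1), near (1), no (1), flame (1) → 5 ✓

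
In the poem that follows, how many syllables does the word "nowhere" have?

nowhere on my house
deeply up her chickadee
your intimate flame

2

"nowhere" has 2 syllables.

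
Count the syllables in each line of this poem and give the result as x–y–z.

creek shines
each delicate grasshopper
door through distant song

2–7–5

Line 1: creek(1) + shines(1) = 2
Line 2: each(1) + delicate(3) + grasshopper(3) = 7
Line 3: door(1) + through(1) + distant(2) + song(1) = 5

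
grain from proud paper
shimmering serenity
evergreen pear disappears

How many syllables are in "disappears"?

3

"disappears" has 3 syllables.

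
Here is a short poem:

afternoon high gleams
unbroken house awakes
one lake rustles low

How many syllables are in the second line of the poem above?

The second line: "unbroken house awakes": 3+1+2 = 6

6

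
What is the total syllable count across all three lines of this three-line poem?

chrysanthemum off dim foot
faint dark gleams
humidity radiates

17

Line 1: chrysanthemum(4) + off(1) + dim(1) + foot(1) = 7
Line 2: faint(1) + dark(1) + gleams(1) = 3
Line 3: humidity(4) + radiates(3) = 7
Total: 7 + 3 + 7 = 17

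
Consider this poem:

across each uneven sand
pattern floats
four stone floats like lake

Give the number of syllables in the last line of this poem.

5

The last line: four(1) + stone(1) + floats(1) + like(1) + lake(1) = 5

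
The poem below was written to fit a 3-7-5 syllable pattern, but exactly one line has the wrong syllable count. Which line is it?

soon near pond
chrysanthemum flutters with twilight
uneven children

Line 1: "soon near pond": 1+1+1 = 3 ✓
Line 2: "chrysanthemum flutters with twilight": 4+2+1+2 = 9 (expected 7)
Line 3: "uneven children": 3+2 = 5 ✓

The second line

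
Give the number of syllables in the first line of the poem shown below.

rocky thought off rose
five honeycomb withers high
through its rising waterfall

The first line: rocky (2), thought (1), off (1), rose (1) → 5

5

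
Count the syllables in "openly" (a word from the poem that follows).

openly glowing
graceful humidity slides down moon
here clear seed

3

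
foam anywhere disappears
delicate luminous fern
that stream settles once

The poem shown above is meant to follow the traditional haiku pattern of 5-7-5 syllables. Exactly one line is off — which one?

The first line

Line 1: foam(1) + anywhere(3) + disappears(3) = 7 (expected 5)
Line 2: delicate(3) + luminous(3) + fern(1) = 7 ✓
Line 3: that(1) + stream(1) + settles(2) + once(1) = 5 ✓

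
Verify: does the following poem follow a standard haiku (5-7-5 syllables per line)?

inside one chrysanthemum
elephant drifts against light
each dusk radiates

Line 1: "inside one chrysanthemum": 2+1+4 = 7 (expected 5)
Line 2: "elephant drifts against light": 3+1+2+1 = 7 ✓
Line 3: "each dusk radiates": 1+1+3 = 5 ✓

No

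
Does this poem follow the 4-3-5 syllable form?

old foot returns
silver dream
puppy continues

Line 1: "old foot returns": 1+1+2 = 4 ✓
Line 2: "silver dream": 2+1 = 3 ✓
Line 3: "puppy continues": 2+3 = 5 ✓

Yes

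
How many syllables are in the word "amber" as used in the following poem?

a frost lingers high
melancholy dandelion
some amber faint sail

2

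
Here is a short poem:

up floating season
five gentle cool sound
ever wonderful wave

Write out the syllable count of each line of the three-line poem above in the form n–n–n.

5–5–6

Line 1: "up floating season": 1+2+2 = 5
Line 2: "five gentle cool sound": 1+2+1+1 = 5
Line 3: "ever wonderful wave": 2+3+1 = 6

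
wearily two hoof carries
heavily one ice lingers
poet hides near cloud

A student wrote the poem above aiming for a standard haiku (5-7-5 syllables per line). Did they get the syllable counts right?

No

Line 1: wearily (3), two (1), hoof (1), carries (2) → 7 (expected 5)
Line 2: heavily (3), one (1), ice (1), lingers (2) → 7 ✓
Line 3: poet (2), hides (1), near (1), cloud (1) → 5 ✓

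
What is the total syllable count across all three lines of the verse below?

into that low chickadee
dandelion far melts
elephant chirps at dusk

19

Line 1: into (2), that (1), low (1), chickadee (3) → 7
Line 2: dandelion (4), far (1), melts (1) → 6
Line 3: elephant (3), chirps (1), at (1), dusk (1) → 6
Total: 7 + 6 + 6 = 19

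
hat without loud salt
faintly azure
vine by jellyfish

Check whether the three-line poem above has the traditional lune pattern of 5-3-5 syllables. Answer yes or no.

Line 1: hat(1) + without(2) + loud(1) + salt(1) = 5 ✓
Line 2: faintly(2) + azure(2) = 4 (expected 3)
Line 3: vine(1) + by(1) + jellyfish(3) = 5 ✓

No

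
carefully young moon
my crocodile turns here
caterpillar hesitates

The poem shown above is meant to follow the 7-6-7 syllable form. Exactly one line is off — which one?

The first line

Line 1: carefully(3) + young(1) + moon(1) = 5 (expected 7)
Line 2: my(1) + crocodile(3) + turns(1) + here(1) = 6 ✓
Line 3: caterpillar(4) + hesitates(3) = 7 ✓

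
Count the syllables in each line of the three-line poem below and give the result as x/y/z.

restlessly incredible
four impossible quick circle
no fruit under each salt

Line 1: restlessly (3), incredible (4) → 7
Line 2: four (1), impossible (4), quick (1), circle (2) → 8
Line 3: no (1), fruit (1), under (2), each (1), salt (1) → 6

7/8/6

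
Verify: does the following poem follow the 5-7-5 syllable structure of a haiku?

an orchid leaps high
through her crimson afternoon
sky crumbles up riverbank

No

Line 1: "an orchid leaps high": 1+2+1+1 = 5 ✓
Line 2: "through her crimson afternoon": 1+1+2+3 = 7 ✓
Line 3: "sky crumbles up riverbank": 1+2+1+3 = 7 (expected 5)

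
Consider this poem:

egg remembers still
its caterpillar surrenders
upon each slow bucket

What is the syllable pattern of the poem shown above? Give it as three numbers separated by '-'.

5-8-6

Line 1: "egg remembers still": 1+3+1 = 5
Line 2: "its caterpillar surrenders": 1+4+3 = 8
Line 3: "upon each slow bucket": 2+1+1+2 = 6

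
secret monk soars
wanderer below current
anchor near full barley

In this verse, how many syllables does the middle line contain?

7

The middle line: wanderer(3) + below(2) + current(2) = 7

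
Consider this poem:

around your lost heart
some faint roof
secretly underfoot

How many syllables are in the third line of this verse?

6

The third line: secretly (3), underfoot (3) → 6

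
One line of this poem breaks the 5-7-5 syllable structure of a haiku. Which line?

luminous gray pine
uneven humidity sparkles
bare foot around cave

Line 2

Line 1: luminous (3), gray (1), pine (1) → 5 ✓
Line 2: uneven (3), humidity (4), sparkles (2) → 9 (expected 7)
Line 3: bare (1), foot (1), around (2), cave (1) → 5 ✓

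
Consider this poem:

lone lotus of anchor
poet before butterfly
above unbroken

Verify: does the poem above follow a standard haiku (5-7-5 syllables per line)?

No

Line 1: lone (1), lotus (2), of (1), anchor (2) → 6 (expected 5)
Line 2: poet (2), before (2), butterfly (3) → 7 ✓
Line 3: above (2), unbroken (3) → 5 ✓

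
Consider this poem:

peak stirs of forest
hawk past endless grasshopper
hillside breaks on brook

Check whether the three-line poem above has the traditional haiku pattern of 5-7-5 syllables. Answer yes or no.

Yes

Line 1: peak (1), stirs (1), of (1), forest (2) → 5 ✓
Line 2: hawk (1), past (1), endless (2), grasshopper (3) → 7 ✓
Line 3: hillside (2), breaks (1), on (1), brook (1) → 5 ✓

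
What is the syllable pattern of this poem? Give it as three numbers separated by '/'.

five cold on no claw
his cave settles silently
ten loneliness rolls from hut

Line 1: five (1), cold (1), on (1), no (1), claw (1) → 5
Line 2: his (1), cave (1), settles (2), silently (3) → 7
Line 3: ten (1), loneliness (3), rolls (1), from (1), hut (1) → 7

5/7/7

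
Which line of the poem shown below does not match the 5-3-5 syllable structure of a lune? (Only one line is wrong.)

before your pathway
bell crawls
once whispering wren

Line 1: "before your pathway": 2+1+2 = 5 ✓
Line 2: "bell crawls": 1+1 = 2 (expected 3)
Line 3: "once whispering wren": 1+3+1 = 5 ✓

The second line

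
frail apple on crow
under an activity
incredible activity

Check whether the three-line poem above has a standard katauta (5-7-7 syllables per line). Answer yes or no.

Line 1: frail (1), apple (2), on (1), crow (1) → 5 ✓
Line 2: under (2), an (1), activity (4) → 7 ✓
Line 3: incredible (4), activity (4) → 8 (expected 7)

No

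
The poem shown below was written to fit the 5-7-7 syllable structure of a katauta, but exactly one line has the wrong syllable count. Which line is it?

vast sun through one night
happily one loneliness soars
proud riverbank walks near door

The second line

Line 1: "vast sun through one night": 1+1+1+1+1 = 5 ✓
Line 2: "happily one loneliness soars": 3+1+3+1 = 8 (expected 7)
Line 3: "proud riverbank walks near door": 1+3+1+1+1 = 7 ✓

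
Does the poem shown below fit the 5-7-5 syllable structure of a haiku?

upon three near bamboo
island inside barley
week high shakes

Line 1: upon (2), three (1), near (1), bamboo (2) → 6 (expected 5)
Line 2: island (2), inside (2), barley (2) → 6 (expected 7)
Line 3: week (1), high (1), shakes (1) → 3 (expected 5)

No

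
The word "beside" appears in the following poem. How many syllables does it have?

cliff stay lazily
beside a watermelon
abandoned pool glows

2

"beside" has 2 syllables.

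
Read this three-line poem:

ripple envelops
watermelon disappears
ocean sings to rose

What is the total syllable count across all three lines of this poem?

17

Line 1: "ripple envelops": 2+3 = 5
Line 2: "watermelon disappears": 4+3 = 7
Line 3: "ocean sings to rose": 2+1+1+1 = 5
Total: 5 + 7 + 5 = 17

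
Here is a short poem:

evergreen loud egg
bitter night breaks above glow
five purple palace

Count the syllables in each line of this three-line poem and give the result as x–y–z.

Line 1: evergreen(3) + loud(1) + egg(1) = 5
Line 2: bitter(2) + night(1) + breaks(1) + above(2) + glow(1) = 7
Line 3: five(1) + purple(2) + palace(2) = 5

5–7–5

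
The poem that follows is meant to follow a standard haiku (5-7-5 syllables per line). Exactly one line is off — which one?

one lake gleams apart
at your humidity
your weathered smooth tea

The second line

Line 1: one (1), lake (1), gleams (1), apart (2) → 5 ✓
Line 2: at (1), your (1), humidity (4) → 6 (expected 7)
Line 3: your (1), weathered (2), smooth (1), tea (1) → 5 ✓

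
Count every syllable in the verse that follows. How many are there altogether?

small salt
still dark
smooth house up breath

Line 1: small (1), salt (1) → 2
Line 2: still (1), dark (1) → 2
Line 3: smooth (1), house (1), up (1), breath (1) → 4
Total: 2 + 2 + 4 = 8

8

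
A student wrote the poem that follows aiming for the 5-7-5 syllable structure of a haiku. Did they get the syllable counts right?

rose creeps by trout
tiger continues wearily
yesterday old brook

No

Line 1: rose(1) + creeps(1) + by(1) + trout(1) = 4 (expected 5)
Line 2: tiger(2) + continues(3) + wearily(3) = 8 (expected 7)
Line 3: yesterday(3) + old(1) + brook(1) = 5 ✓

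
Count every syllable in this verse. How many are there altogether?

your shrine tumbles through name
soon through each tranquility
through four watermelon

19

Line 1: your (1), shrine (1), tumbles (2), through (1), name (1) → 6
Line 2: soon (1), through (1), each (1), tranquility (4) → 7
Line 3: through (1), four (1), watermelon (4) → 6
Total: 6 + 7 + 6 = 19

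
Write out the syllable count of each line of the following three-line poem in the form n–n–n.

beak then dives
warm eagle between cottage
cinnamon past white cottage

3–7–7

Line 1: "beak then dives": 1+1+1 = 3
Line 2: "warm eagle between cottage": 1+2+2+2 = 7
Line 3: "cinnamon past white cottage": 3+1+1+2 = 7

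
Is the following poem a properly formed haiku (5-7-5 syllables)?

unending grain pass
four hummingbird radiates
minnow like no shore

Line 1: unending(3) + grain(1) + pass(1) = 5 ✓
Line 2: four(1) + hummingbird(3) + radiates(3) = 7 ✓
Line 3: minnow(2) + like(1) + no(1) + shore(1) = 5 ✓

Yes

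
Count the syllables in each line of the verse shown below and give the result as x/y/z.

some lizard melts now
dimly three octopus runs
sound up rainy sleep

Line 1: some (1), lizard (2), melts (1), now (1) → 5
Line 2: dimly (2), three (1), octopus (3), runs (1) → 7
Line 3: sound (1), up (1), rainy (2), sleep (1) → 5

5/7/5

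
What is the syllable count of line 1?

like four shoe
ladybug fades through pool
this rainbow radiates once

Line 1: like (1), four (1), shoe (1) → 3

3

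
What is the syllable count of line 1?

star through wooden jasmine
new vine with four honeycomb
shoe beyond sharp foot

6

Line 1: "star through wooden jasmine": 1+1+2+2 = 6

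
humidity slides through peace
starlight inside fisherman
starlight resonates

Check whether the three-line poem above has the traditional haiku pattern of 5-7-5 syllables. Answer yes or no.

No

Line 1: humidity(4) + slides(1) + through(1) + peace(1) = 7 (expected 5)
Line 2: starlight(2) + inside(2) + fisherman(3) = 7 ✓
Line 3: starlight(2) + resonates(3) = 5 ✓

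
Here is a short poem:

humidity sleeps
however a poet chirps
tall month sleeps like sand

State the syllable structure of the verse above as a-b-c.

5-7-5

Line 1: "humidity sleeps": 4+1 = 5
Line 2: "however a poet chirps": 3+1+2+1 = 7
Line 3: "tall month sleeps like sand": 1+1+1+1+1 = 5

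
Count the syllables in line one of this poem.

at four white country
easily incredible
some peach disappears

5

Line one: at(1) + four(1) + white(1) + country(2) = 5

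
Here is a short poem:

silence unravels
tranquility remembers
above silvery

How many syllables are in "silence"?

2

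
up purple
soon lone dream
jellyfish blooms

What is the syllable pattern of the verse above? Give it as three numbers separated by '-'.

3-3-4

Line 1: up(1) + purple(2) = 3
Line 2: soon(1) + lone(1) + dream(1) = 3
Line 3: jellyfish(3) + blooms(1) = 4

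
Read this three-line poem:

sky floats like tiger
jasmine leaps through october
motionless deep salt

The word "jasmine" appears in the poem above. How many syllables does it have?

2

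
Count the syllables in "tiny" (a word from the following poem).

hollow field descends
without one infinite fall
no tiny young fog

2

"tiny" has 2 syllables.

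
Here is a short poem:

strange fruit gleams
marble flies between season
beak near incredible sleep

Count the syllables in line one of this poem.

Line one: strange (1), fruit (1), gleams (1) → 3

3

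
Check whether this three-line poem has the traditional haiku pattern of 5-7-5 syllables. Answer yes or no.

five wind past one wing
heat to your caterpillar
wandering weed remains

No

Line 1: "five wind past one wing": 1+1+1+1+1 = 5 ✓
Line 2: "heat to your caterpillar": 1+1+1+4 = 7 ✓
Line 3: "wandering weed remains": 3+1+2 = 6 (expected 5)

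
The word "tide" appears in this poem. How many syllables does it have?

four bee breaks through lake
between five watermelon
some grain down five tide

"tide" has 1 syllable.

1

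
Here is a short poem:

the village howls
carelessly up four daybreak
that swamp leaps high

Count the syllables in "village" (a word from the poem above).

2

"village" has 2 syllables.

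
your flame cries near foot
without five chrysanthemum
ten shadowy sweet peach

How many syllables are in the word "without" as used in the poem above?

2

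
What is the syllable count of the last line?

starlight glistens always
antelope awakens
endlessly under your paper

The last line: endlessly(3) + under(2) + your(1) + paper(2) = 8

8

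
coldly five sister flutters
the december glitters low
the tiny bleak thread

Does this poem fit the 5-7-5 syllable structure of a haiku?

Line 1: coldly (2), five (1), sister (2), flutters (2) → 7 (expected 5)
Line 2: the (1), december (3), glitters (2), low (1) → 7 ✓
Line 3: the (1), tiny (2), bleak (1), thread (1) → 5 ✓

No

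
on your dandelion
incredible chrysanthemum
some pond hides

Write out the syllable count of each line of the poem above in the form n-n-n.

6-8-3

Line 1: on(1) + your(1) + dandelion(4) = 6
Line 2: incredible(4) + chrysanthemum(4) = 8
Line 3: some(1) + pond(1) + hides(1) = 3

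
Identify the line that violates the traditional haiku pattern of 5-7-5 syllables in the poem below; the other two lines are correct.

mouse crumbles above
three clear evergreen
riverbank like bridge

Line 1: "mouse crumbles above": 1+2+2 = 5 ✓
Line 2: "three clear evergreen": 1+1+3 = 5 (expected 7)
Line 3: "riverbank like bridge": 3+1+1 = 5 ✓

The second line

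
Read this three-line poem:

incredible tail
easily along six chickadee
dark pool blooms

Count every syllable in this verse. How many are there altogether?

17

Line 1: incredible (4), tail (1) → 5
Line 2: easily (3), along (2), six (1), chickadee (3) → 9
Line 3: dark (1), pool (1), blooms (1) → 3
Total: 5 + 9 + 3 = 17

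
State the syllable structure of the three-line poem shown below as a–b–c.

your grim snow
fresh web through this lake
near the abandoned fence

3–5–6

Line 1: your(1) + grim(1) + snow(1) = 3
Line 2: fresh(1) + web(1) + through(1) + this(1) + lake(1) = 5
Line 3: near(1) + the(1) + abandoned(3) + fence(1) = 6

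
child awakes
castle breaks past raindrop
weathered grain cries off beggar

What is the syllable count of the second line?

The second line: castle(2) + breaks(1) + past(1) + raindrop(2) = 6

6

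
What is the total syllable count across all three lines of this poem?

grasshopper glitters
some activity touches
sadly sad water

Line 1: grasshopper(3) + glitters(2) = 5
Line 2: some(1) + activity(4) + touches(2) = 7
Line 3: sadly(2) + sad(1) + water(2) = 5
Total: 5 + 7 + 5 = 17

17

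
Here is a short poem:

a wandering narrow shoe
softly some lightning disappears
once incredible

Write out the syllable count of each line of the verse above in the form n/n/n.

Line 1: "a wandering narrow shoe": 1+3+2+1 = 7
Line 2: "softly some lightning disappears": 2+1+2+3 = 8
Line 3: "once incredible": 1+4 = 5

7/8/5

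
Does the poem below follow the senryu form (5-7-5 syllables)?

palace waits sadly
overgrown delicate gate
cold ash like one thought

Yes

Line 1: palace (2), waits (1), sadly (2) → 5 ✓
Line 2: overgrown (3), delicate (3), gate (1) → 7 ✓
Line 3: cold (1), ash (1), like (1), one (1), thought (1) → 5 ✓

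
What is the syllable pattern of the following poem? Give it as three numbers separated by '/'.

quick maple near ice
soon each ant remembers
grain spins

Line 1: quick (1), maple (2), near (1), ice (1) → 5
Line 2: soon (1), each (1), ant (1), remembers (3) → 6
Line 3: grain (1), spins (1) → 2

5/6/2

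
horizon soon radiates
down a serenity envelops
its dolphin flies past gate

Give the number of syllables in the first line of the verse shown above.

The first line: horizon(3) + soon(1) + radiates(3) = 7

7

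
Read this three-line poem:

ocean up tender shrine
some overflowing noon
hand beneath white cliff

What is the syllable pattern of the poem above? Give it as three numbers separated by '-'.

Line 1: ocean (2), up (1), tender (2), shrine (1) → 6
Line 2: some (1), overflowing (4), noon (1) → 6
Line 3: hand (1), beneath (2), white (1), cliff (1) → 5

6-6-5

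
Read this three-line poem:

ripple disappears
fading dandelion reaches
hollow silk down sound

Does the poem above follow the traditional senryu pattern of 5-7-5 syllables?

Line 1: ripple(2) + disappears(3) = 5 ✓
Line 2: fading(2) + dandelion(4) + reaches(2) = 8 (expected 7)
Line 3: hollow(2) + silk(1) + down(1) + sound(1) = 5 ✓

No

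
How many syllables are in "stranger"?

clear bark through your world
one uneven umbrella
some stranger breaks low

"stranger" has 2 syllables.

2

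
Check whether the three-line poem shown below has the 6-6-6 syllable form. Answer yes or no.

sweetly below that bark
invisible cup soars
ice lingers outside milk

Line 1: "sweetly below that bark": 2+2+1+1 = 6 ✓
Line 2: "invisible cup soars": 4+1+1 = 6 ✓
Line 3: "ice lingers outside milk": 1+2+2+1 = 6 ✓

Yes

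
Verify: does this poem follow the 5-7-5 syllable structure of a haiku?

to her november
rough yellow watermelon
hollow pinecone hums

Yes

Line 1: to (1), her (1), november (3) → 5 ✓
Line 2: rough (1), yellow (2), watermelon (4) → 7 ✓
Line 3: hollow (2), pinecone (2), hums (1) → 5 ✓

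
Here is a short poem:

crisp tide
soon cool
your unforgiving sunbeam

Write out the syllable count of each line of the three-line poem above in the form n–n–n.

2–2–7

Line 1: "crisp tide": 1+1 = 2
Line 2: "soon cool": 1+1 = 2
Line 3: "your unforgiving sunbeam": 1+4+2 = 7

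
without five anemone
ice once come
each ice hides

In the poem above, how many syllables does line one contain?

7

Line one: "without five anemone": 2+1+4 = 7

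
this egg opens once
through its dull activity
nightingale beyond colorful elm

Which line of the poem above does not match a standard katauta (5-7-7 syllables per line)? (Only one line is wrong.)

Line 1: this(1) + egg(1) + opens(2) + once(1) = 5 ✓
Line 2: through(1) + its(1) + dull(1) + activity(4) = 7 ✓
Line 3: nightingale(3) + beyond(2) + colorful(3) + elm(1) = 9 (expected 7)

The third line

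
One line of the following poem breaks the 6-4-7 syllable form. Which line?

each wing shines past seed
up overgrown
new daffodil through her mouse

Line 1: "each wing shines past seed": 1+1+1+1+1 = 5 (expected 6)
Line 2: "up overgrown": 1+3 = 4 ✓
Line 3: "new daffodil through her mouse": 1+3+1+1+1 = 7 ✓

The first line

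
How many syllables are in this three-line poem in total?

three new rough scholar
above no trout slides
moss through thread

Line 1: three(1) + new(1) + rough(1) + scholar(2) = 5
Line 2: above(2) + no(1) + trout(1) + slides(1) = 5
Line 3: moss(1) + through(1) + thread(1) = 3
Total: 5 + 5 + 3 = 13

13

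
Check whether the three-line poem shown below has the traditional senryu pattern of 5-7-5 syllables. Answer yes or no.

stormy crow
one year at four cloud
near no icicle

Line 1: stormy(2) + crow(1) = 3 (expected 5)
Line 2: one(1) + year(1) + at(1) + four(1) + cloud(1) = 5 (expected 7)
Line 3: near(1) + no(1) + icicle(3) = 5 ✓

No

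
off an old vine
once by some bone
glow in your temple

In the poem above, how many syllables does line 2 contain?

Line 2: "once by some bone": 1+1+1+1 = 4

4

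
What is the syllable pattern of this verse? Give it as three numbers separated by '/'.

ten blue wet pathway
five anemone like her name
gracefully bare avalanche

Line 1: "ten blue wet pathway": 1+1+1+2 = 5
Line 2: "five anemone like her name": 1+4+1+1+1 = 8
Line 3: "gracefully bare avalanche": 3+1+3 = 7

5/8/7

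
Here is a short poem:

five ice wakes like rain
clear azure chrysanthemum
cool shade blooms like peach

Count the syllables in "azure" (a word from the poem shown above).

"azure" has 2 syllables.

2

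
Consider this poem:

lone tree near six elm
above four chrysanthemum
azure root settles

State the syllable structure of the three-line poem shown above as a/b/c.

Line 1: "lone tree near six elm": 1+1+1+1+1 = 5
Line 2: "above four chrysanthemum": 2+1+4 = 7
Line 3: "azure root settles": 2+1+2 = 5

5/7/5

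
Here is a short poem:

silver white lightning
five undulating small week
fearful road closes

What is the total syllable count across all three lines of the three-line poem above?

17

Line 1: silver(2) + white(1) + lightning(2) = 5
Line 2: five(1) + undulating(4) + small(1) + week(1) = 7
Line 3: fearful(2) + road(1) + closes(2) = 5
Total: 5 + 7 + 5 = 17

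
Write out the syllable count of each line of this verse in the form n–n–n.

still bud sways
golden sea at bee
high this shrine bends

Line 1: still (1), bud (1), sways (1) → 3
Line 2: golden (2), sea (1), at (1), bee (1) → 5
Line 3: high (1), this (1), shrine (1), bends (1) → 4

3–5–4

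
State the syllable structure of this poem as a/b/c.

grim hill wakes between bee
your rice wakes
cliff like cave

6/3/3

Line 1: grim (1), hill (1), wakes (1), between (2), bee (1) → 6
Line 2: your (1), rice (1), wakes (1) → 3
Line 3: cliff (1), like (1), cave (1) → 3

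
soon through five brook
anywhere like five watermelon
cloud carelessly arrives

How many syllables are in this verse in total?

Line 1: "soon through five brook": 1+1+1+1 = 4
Line 2: "anywhere like five watermelon": 3+1+1+4 = 9
Line 3: "cloud carelessly arrives": 1+3+2 = 6
Total: 4 + 9 + 6 = 19

19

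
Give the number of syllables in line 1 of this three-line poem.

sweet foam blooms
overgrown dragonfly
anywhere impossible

Line 1: sweet(1) + foam(1) + blooms(1) = 3

3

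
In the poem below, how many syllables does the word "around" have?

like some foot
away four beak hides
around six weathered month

2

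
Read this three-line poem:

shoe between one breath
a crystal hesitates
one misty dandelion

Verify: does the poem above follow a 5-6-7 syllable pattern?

Yes

Line 1: shoe(1) + between(2) + one(1) + breath(1) = 5 ✓
Line 2: a(1) + crystal(2) + hesitates(3) = 6 ✓
Line 3: one(1) + misty(2) + dandelion(4) = 7 ✓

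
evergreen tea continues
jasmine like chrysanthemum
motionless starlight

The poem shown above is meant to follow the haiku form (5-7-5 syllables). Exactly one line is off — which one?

Line 1: evergreen (3), tea (1), continues (3) → 7 (expected 5)
Line 2: jasmine (2), like (1), chrysanthemum (4) → 7 ✓
Line 3: motionless (3), starlight (2) → 5 ✓

The first line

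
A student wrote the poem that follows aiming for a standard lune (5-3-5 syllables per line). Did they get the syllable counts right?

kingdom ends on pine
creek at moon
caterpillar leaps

Line 1: kingdom (2), ends (1), on (1), pine (1) → 5 ✓
Line 2: creek (1), at (1), moon (1) → 3 ✓
Line 3: caterpillar (4), leaps (1) → 5 ✓

Yes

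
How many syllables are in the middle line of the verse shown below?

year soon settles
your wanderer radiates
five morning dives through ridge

7

The middle line: your (1), wanderer (3), radiates (3) → 7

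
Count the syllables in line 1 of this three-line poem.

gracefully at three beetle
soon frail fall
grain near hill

7

Line 1: gracefully (3), at (1), three (1), beetle (2) → 7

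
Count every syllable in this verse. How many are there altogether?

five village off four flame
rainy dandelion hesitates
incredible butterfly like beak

Line 1: "five village off four flame": 1+2+1+1+1 = 6
Line 2: "rainy dandelion hesitates": 2+4+3 = 9
Line 3: "incredible butterfly like beak": 4+3+1+1 = 9
Total: 6 + 9 + 9 = 24

24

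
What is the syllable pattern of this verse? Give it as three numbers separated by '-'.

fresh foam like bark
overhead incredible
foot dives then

Line 1: fresh (1), foam (1), like (1), bark (1) → 4
Line 2: overhead (3), incredible (4) → 7
Line 3: foot (1), dives (1), then (1) → 3

4-7-3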